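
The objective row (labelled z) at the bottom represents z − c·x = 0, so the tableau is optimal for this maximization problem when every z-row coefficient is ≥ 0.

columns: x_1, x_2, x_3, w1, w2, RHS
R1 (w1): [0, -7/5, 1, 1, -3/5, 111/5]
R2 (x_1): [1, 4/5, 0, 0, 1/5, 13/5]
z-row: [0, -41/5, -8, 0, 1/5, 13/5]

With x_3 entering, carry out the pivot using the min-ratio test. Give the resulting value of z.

Ratio test on column x_3 — row 1: (111/5)/1 = 111/5; row 2: entry 0 ≤ 0. Minimum is 111/5 at row 1 (w1 leaves); pivot element 1.
Pivot on row 1; the z-row RHS becomes 13/5 − (-8)·(111/5) = 901/5.

901/5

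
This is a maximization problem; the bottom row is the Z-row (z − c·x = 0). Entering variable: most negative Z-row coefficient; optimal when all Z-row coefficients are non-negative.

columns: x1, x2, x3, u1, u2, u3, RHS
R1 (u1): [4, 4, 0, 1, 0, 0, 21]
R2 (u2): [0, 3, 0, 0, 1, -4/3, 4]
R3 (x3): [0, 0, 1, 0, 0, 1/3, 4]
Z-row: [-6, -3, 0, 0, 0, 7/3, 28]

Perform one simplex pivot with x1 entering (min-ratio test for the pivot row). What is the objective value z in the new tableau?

119/2

Ratio test on column x1 — row 1: 21/4 = 21/4; row 2: entry 0 ≤ 0; row 3: entry 0 ≤ 0. Minimum is 21/4 at row 1 (u1 leaves); pivot element 4.
Pivot on row 1; the Z-row RHS becomes 28 − (-6)·(21/4) = 119/2.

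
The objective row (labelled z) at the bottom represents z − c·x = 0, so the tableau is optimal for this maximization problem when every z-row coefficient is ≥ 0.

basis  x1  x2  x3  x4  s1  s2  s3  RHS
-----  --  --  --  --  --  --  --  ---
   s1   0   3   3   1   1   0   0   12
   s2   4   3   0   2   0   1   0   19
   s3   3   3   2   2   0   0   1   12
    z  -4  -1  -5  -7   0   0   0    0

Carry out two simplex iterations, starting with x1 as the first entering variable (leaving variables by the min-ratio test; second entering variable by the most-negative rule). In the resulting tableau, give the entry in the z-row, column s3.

7/2

Ratio test on column x1 — row 1: entry 0 ≤ 0; row 2: 19/4 = 19/4; row 3: 12/3 = 4. Minimum is 4 at row 3 (s3 leaves); pivot element 3.
Divide row 3 by 3; eliminate column x1 from the other rows.
Second iteration: most negative z-row entry is -13/3 in column x4, so x4 enters.
Ratio test on column x4 — row 1: 12/1 = 12; row 2: entry -2/3 ≤ 0; row 3: 4/(2/3) = 6. Minimum is 6 at row 3 (x1 leaves); pivot element 2/3.
Divide row 3 by 2/3; eliminate column x4 from the other rows.
After both pivots, the entry at the z-row, column s3 is 7/2.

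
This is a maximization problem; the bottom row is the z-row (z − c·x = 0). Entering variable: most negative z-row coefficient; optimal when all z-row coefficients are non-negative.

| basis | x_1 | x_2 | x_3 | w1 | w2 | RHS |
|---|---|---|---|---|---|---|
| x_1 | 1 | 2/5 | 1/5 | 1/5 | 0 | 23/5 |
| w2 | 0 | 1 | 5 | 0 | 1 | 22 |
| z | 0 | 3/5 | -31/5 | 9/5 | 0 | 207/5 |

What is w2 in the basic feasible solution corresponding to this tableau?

22

w2 is basic (row 2); its value is the RHS of that row, 22.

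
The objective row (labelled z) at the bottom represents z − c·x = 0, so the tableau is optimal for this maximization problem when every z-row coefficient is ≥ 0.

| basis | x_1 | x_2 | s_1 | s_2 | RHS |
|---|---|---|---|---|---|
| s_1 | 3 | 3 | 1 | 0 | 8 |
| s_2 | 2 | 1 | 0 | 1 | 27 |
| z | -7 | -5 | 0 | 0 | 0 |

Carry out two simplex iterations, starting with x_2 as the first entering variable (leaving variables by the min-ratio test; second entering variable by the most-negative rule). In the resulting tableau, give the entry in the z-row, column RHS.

56/3

Ratio test on column x_2 — row 1: 8/3 = 8/3; row 2: 27/1 = 27. Minimum is 8/3 at row 1 (s_1 leaves); pivot element 3.
Divide row 1 by 3; eliminate column x_2 from the other rows.
Second iteration: most negative z-row entry is -2 in column x_1, so x_1 enters.
Ratio test on column x_1 — row 1: (8/3)/1 = 8/3; row 2: (73/3)/1 = 73/3. Minimum is 8/3 at row 1 (x_2 leaves); pivot element 1.
Divide row 1 by 1; eliminate column x_1 from the other rows.
After both pivots, the entry at the z-row, column RHS is 56/3.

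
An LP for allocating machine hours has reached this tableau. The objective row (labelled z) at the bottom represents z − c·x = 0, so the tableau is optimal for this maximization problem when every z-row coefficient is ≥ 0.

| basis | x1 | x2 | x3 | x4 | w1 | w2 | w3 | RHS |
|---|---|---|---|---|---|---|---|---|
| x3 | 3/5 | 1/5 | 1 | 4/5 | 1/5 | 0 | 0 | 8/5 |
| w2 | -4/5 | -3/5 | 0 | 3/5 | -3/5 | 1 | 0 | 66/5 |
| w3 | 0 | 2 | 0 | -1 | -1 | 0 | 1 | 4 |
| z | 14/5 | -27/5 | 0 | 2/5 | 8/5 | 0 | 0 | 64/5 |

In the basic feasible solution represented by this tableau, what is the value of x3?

x3 is basic (row 1); its value is the RHS of that row, 8/5.

8/5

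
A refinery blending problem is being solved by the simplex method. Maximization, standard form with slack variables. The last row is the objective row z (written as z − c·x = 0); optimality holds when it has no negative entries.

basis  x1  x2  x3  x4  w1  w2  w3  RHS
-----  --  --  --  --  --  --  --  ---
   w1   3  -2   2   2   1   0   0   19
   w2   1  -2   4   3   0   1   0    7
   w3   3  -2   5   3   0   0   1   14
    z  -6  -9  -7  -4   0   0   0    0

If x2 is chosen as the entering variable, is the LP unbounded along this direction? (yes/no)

Every constraint-row entry in column x2 is ≤ 0, so increasing x2 is unbounded.

yes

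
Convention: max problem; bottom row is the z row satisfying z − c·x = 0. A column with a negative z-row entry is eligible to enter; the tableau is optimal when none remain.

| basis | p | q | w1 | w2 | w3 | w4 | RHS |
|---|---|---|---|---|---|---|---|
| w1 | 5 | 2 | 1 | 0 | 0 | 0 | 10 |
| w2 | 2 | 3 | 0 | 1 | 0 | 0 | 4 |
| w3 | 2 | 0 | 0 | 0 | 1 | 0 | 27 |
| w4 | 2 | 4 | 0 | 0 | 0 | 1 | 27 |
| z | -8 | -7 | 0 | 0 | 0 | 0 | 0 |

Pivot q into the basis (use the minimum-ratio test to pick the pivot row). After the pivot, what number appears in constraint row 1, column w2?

Ratio test on column q — row 1: 10/2 = 5; row 2: 4/3 = 4/3; row 3: entry 0 ≤ 0; row 4: 27/4 = 27/4. Minimum is 4/3 at row 2 (w2 leaves); pivot element 3.
Divide row 2 by 3; eliminate column q from the other rows.
Row 1 update in column w2: 0 − 2·(1/3) = -2/3.

-2/3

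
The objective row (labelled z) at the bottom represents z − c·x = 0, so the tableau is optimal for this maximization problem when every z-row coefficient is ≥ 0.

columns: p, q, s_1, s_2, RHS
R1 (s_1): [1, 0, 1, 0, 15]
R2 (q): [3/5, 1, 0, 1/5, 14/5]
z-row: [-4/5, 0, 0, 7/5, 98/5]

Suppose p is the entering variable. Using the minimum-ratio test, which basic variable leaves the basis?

Column p entries and ratios — s_1: 15/1 = 15; q: (14/5)/(3/5) = 14/3.
Smallest ratio is 14/3 in the row of q, so q leaves.

q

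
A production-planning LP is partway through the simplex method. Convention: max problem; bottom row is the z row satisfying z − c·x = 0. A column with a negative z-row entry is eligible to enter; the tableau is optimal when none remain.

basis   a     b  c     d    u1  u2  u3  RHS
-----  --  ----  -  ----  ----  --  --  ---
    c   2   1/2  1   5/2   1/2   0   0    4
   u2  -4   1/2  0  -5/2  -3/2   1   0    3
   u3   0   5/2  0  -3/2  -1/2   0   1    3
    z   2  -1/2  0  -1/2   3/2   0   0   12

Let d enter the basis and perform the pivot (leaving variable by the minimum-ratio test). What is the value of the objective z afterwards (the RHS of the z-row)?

Ratio test on column d — row 1: 4/(5/2) = 8/5; row 2: entry -5/2 ≤ 0; row 3: entry -3/2 ≤ 0. Minimum is 8/5 at row 1 (c leaves); pivot element 5/2.
Pivot on row 1; the z-row RHS becomes 12 − (-1/2)·(8/5) = 64/5.

64/5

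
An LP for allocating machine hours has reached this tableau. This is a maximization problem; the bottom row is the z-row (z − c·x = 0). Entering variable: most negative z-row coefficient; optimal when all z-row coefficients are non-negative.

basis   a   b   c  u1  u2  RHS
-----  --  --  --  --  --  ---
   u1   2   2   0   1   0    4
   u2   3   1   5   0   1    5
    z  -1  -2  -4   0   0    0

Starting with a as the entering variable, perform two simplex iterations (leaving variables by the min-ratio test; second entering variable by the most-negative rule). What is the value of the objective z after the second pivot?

Ratio test on column a — row 1: 4/2 = 2; row 2: 5/3 = 5/3. Minimum is 5/3 at row 2 (u2 leaves); pivot element 3.
Pivot on row 2; the z-row RHS becomes 0 − (-1)·(5/3) = 5/3.
Next entering variable (most negative z-row entry -7/3): c.
Ratio test on column c — row 1: entry -10/3 ≤ 0; row 2: (5/3)/(5/3) = 1. Minimum is 1 at row 2 (a leaves); pivot element 5/3.
After the second pivot the z-row RHS is 5/3 − (-7/3)·1 = 4.

4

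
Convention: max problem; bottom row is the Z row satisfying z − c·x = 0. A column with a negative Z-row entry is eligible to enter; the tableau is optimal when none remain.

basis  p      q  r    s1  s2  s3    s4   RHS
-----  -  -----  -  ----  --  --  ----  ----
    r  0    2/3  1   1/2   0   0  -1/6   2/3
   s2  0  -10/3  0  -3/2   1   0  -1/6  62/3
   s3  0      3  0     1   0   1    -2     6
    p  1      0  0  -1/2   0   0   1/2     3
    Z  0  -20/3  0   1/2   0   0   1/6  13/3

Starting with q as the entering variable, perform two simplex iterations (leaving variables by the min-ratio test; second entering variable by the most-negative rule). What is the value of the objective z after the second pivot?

20

Ratio test on column q — row 1: (2/3)/(2/3) = 1; row 2: entry -10/3 ≤ 0; row 3: 6/3 = 2; row 4: entry 0 ≤ 0. Minimum is 1 at row 1 (r leaves); pivot element 2/3.
Pivot on row 1; the Z-row RHS becomes 13/3 − (-20/3)·1 = 11.
Next entering variable (most negative Z-row entry -3/2): s4.
Ratio test on column s4 — row 1: entry -1/4 ≤ 0; row 2: entry -1 ≤ 0; row 3: entry -5/4 ≤ 0; row 4: 3/(1/2) = 6. Minimum is 6 at row 4 (p leaves); pivot element 1/2.
After the second pivot the Z-row RHS is 11 − (-3/2)·6 = 20.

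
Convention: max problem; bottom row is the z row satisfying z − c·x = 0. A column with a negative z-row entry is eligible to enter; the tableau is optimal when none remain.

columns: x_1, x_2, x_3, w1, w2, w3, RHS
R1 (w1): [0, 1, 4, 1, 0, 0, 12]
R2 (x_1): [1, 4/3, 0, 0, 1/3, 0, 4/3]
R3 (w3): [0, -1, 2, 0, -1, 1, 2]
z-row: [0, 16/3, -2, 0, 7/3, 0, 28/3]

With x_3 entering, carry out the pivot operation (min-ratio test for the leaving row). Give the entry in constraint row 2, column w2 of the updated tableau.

Ratio test on column x_3 — row 1: 12/4 = 3; row 2: entry 0 ≤ 0; row 3: 2/2 = 1. Minimum is 1 at row 3 (w3 leaves); pivot element 2.
Divide row 3 by 2; eliminate column x_3 from the other rows.
Row 2 update in column w2: 1/3 − 0·(-1/2) = 1/3.

1/3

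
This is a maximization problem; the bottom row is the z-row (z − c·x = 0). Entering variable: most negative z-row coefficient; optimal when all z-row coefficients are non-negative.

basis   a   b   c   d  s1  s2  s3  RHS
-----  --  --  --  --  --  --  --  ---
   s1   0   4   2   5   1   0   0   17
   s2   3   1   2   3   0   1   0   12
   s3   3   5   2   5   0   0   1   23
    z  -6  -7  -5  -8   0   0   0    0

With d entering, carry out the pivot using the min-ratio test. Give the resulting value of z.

136/5

Ratio test on column d — row 1: 17/5 = 17/5; row 2: 12/3 = 4; row 3: 23/5 = 23/5. Minimum is 17/5 at row 1 (s1 leaves); pivot element 5.
Pivot on row 1; the z-row RHS becomes 0 − (-8)·(17/5) = 136/5.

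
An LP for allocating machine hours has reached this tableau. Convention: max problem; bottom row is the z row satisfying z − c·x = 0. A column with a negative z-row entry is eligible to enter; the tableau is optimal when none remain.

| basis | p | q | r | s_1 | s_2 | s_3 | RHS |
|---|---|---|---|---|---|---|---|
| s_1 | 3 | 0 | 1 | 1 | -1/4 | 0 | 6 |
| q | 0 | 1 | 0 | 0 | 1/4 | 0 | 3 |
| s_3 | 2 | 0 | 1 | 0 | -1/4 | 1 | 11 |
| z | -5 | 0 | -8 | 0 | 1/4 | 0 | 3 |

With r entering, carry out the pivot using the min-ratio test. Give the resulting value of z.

Ratio test on column r — row 1: 6/1 = 6; row 2: entry 0 ≤ 0; row 3: 11/1 = 11. Minimum is 6 at row 1 (s_1 leaves); pivot element 1.
Pivot on row 1; the z-row RHS becomes 3 − (-8)·6 = 51.

51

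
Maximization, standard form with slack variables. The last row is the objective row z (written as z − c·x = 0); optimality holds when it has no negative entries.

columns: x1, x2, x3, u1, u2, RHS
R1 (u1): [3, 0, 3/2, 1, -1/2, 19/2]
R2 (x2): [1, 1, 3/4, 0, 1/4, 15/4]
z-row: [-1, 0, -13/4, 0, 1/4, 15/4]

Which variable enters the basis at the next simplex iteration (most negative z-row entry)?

x3

Negative z-row entries: x1: -1, x3: -13/4.
The most negative is -13/4 in column x3, so x3 enters.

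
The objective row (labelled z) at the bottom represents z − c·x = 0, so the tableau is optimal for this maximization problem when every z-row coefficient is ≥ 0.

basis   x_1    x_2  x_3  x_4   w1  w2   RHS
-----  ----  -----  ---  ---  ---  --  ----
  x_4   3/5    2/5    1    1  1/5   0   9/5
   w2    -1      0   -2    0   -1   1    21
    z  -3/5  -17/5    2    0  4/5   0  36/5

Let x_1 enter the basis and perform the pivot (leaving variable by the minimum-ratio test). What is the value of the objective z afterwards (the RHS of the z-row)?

9

Ratio test on column x_1 — row 1: (9/5)/(3/5) = 3; row 2: entry -1 ≤ 0. Minimum is 3 at row 1 (x_4 leaves); pivot element 3/5.
Pivot on row 1; the z-row RHS becomes 36/5 − (-3/5)·3 = 9.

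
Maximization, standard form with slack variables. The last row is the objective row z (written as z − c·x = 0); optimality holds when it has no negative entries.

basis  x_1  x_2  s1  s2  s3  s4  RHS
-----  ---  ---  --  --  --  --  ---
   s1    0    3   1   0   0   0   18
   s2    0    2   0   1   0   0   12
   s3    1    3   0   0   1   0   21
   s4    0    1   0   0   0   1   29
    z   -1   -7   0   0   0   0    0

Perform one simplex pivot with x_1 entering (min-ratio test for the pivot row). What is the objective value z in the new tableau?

21

Ratio test on column x_1 — row 1: entry 0 ≤ 0; row 2: entry 0 ≤ 0; row 3: 21/1 = 21; row 4: entry 0 ≤ 0. Minimum is 21 at row 3 (s3 leaves); pivot element 1.
Pivot on row 3; the z-row RHS becomes 0 − (-1)·21 = 21.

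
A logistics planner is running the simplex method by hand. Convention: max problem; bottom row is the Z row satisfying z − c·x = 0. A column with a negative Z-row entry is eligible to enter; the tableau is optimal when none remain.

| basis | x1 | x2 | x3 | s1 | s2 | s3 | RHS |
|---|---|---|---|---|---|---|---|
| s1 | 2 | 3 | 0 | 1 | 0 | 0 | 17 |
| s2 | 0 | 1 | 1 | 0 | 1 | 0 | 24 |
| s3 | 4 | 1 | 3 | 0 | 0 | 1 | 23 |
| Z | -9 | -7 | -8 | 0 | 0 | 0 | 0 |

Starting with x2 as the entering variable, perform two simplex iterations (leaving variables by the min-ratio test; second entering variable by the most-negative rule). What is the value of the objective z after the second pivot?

Ratio test on column x2 — row 1: 17/3 = 17/3; row 2: 24/1 = 24; row 3: 23/1 = 23. Minimum is 17/3 at row 1 (s1 leaves); pivot element 3.
Pivot on row 1; the Z-row RHS becomes 0 − (-7)·(17/3) = 119/3.
Next entering variable (most negative Z-row entry -8): x3.
Ratio test on column x3 — row 1: entry 0 ≤ 0; row 2: (55/3)/1 = 55/3; row 3: (52/3)/3 = 52/9. Minimum is 52/9 at row 3 (s3 leaves); pivot element 3.
After the second pivot the Z-row RHS is 119/3 − (-8)·(52/9) = 773/9.

773/9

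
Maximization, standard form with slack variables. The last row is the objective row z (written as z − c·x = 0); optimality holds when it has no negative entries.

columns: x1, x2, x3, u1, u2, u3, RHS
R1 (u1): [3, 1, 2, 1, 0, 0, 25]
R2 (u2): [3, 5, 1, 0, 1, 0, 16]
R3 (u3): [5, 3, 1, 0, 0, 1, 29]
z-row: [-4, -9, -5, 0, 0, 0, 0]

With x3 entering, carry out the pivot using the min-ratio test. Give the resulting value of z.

Ratio test on column x3 — row 1: 25/2 = 25/2; row 2: 16/1 = 16; row 3: 29/1 = 29. Minimum is 25/2 at row 1 (u1 leaves); pivot element 2.
Pivot on row 1; the z-row RHS becomes 0 − (-5)·(25/2) = 125/2.

125/2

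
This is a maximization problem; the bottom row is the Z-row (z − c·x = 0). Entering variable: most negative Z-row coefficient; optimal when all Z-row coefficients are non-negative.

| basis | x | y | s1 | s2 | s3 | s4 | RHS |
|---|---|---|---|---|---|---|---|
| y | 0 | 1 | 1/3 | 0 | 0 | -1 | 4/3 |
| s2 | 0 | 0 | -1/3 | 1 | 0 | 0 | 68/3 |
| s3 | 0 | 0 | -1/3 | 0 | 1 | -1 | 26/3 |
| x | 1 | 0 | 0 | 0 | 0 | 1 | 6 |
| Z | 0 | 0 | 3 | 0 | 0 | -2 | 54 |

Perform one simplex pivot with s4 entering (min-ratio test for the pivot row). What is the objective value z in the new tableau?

66

Ratio test on column s4 — row 1: entry -1 ≤ 0; row 2: entry 0 ≤ 0; row 3: entry -1 ≤ 0; row 4: 6/1 = 6. Minimum is 6 at row 4 (x leaves); pivot element 1.
Pivot on row 4; the Z-row RHS becomes 54 − (-2)·6 = 66.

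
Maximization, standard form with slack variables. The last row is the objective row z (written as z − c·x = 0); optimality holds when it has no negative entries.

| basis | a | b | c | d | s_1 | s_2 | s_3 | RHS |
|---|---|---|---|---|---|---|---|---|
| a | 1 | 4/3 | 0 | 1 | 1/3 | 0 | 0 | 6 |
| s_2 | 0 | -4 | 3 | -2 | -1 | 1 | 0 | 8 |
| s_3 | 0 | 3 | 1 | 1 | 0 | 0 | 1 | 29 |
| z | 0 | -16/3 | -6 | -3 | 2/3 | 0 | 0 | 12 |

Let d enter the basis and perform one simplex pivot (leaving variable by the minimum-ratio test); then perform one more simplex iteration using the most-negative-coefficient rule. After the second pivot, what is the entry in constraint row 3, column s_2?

-1/3

Ratio test on column d — row 1: 6/1 = 6; row 2: entry -2 ≤ 0; row 3: 29/1 = 29. Minimum is 6 at row 1 (a leaves); pivot element 1.
Divide row 1 by 1; eliminate column d from the other rows.
Second iteration: most negative z-row entry is -6 in column c, so c enters.
Ratio test on column c — row 1: entry 0 ≤ 0; row 2: 20/3 = 20/3; row 3: 23/1 = 23. Minimum is 20/3 at row 2 (s_2 leaves); pivot element 3.
Divide row 2 by 3; eliminate column c from the other rows.
After both pivots, the entry at constraint row 3, column s_2 is -1/3.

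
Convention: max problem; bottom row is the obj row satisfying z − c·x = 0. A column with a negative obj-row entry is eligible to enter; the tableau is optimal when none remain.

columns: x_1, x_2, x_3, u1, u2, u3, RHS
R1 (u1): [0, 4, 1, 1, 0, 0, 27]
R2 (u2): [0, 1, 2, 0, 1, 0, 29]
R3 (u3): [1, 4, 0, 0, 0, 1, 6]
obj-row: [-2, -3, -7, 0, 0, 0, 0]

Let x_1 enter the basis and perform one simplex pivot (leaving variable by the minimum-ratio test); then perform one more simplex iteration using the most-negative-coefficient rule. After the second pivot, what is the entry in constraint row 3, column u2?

Ratio test on column x_1 — row 1: entry 0 ≤ 0; row 2: entry 0 ≤ 0; row 3: 6/1 = 6. Minimum is 6 at row 3 (u3 leaves); pivot element 1.
Divide row 3 by 1; eliminate column x_1 from the other rows.
Second iteration: most negative obj-row entry is -7 in column x_3, so x_3 enters.
Ratio test on column x_3 — row 1: 27/1 = 27; row 2: 29/2 = 29/2; row 3: entry 0 ≤ 0. Minimum is 29/2 at row 2 (u2 leaves); pivot element 2.
Divide row 2 by 2; eliminate column x_3 from the other rows.
After both pivots, the entry at constraint row 3, column u2 is 0.

0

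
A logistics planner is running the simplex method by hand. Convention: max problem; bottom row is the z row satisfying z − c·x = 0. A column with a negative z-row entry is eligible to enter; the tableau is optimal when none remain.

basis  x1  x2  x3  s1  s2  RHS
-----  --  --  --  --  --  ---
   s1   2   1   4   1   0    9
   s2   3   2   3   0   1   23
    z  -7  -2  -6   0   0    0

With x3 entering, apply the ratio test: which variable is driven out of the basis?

s1

Column x3 entries and ratios — s1: 9/4 = 9/4; s2: 23/3 = 23/3.
Smallest ratio is 9/4 in the row of s1, so s1 leaves.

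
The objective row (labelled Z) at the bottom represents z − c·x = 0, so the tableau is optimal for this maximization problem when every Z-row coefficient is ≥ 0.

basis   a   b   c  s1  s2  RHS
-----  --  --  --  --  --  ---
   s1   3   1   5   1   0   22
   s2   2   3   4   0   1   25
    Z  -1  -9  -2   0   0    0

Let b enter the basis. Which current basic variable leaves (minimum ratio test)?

s2

Column b entries and ratios — s1: 22/1 = 22; s2: 25/3 = 25/3.
Smallest ratio is 25/3 in the row of s2, so s2 leaves.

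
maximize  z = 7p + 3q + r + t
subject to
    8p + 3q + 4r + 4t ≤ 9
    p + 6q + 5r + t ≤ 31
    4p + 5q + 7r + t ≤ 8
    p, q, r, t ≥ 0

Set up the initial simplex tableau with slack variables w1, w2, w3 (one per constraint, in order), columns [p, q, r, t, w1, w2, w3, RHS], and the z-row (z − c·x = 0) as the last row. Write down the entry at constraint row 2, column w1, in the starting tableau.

Slack w1 belongs to constraint 1; its column is the unit vector e_1, so the entry in row 2 is 0.

0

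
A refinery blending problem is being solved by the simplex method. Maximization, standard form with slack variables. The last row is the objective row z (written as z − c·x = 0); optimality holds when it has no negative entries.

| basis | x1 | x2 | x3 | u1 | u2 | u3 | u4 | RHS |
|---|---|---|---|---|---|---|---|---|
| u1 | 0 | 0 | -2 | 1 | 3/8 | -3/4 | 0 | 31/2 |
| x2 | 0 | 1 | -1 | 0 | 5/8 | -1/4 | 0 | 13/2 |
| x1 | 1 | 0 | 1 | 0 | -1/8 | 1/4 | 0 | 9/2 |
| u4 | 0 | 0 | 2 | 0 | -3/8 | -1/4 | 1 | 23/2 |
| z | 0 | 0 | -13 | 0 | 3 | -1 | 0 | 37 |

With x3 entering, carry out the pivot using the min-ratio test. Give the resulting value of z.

191/2

Ratio test on column x3 — row 1: entry -2 ≤ 0; row 2: entry -1 ≤ 0; row 3: (9/2)/1 = 9/2; row 4: (23/2)/2 = 23/4. Minimum is 9/2 at row 3 (x1 leaves); pivot element 1.
Pivot on row 3; the z-row RHS becomes 37 − (-13)·(9/2) = 191/2.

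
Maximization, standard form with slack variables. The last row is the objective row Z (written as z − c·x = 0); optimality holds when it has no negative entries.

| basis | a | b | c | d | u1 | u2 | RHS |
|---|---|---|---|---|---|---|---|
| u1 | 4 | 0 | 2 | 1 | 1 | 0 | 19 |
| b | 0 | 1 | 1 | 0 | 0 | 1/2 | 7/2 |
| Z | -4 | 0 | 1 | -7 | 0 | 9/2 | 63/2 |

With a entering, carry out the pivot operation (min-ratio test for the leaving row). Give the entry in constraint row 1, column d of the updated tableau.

Ratio test on column a — row 1: 19/4 = 19/4; row 2: entry 0 ≤ 0. Minimum is 19/4 at row 1 (u1 leaves); pivot element 4.
Divide row 1 by 4; eliminate column a from the other rows.
In the new row 1, the d entry is the old entry divided by the pivot: 1/4 = 1/4.

1/4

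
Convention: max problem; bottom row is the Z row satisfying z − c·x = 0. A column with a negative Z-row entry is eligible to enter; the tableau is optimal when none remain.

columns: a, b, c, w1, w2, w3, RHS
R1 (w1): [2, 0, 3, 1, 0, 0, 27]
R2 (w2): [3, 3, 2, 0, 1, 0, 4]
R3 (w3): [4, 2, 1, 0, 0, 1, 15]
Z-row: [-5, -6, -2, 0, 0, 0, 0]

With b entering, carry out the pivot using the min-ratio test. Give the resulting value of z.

Ratio test on column b — row 1: entry 0 ≤ 0; row 2: 4/3 = 4/3; row 3: 15/2 = 15/2. Minimum is 4/3 at row 2 (w2 leaves); pivot element 3.
Pivot on row 2; the Z-row RHS becomes 0 − (-6)·(4/3) = 8.

8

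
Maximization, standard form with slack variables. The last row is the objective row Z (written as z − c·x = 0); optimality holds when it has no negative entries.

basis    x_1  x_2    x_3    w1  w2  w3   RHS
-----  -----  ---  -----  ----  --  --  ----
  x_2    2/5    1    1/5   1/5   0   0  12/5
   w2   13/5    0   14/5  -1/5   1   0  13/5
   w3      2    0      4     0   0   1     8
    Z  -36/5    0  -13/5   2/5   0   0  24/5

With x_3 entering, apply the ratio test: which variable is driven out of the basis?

Column x_3 entries and ratios — x_2: (12/5)/(1/5) = 12; w2: (13/5)/(14/5) = 13/14; w3: 8/4 = 2.
Smallest ratio is 13/14 in the row of w2, so w2 leaves.

w2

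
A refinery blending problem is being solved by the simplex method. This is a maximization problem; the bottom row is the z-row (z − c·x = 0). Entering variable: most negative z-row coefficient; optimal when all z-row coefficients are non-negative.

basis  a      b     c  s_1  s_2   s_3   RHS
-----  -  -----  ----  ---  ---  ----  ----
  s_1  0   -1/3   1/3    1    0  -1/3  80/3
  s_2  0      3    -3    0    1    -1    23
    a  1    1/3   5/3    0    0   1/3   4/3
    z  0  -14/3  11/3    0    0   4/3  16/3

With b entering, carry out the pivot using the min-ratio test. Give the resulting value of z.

Ratio test on column b — row 1: entry -1/3 ≤ 0; row 2: 23/3 = 23/3; row 3: (4/3)/(1/3) = 4. Minimum is 4 at row 3 (a leaves); pivot element 1/3.
Pivot on row 3; the z-row RHS becomes 16/3 − (-14/3)·4 = 24.

24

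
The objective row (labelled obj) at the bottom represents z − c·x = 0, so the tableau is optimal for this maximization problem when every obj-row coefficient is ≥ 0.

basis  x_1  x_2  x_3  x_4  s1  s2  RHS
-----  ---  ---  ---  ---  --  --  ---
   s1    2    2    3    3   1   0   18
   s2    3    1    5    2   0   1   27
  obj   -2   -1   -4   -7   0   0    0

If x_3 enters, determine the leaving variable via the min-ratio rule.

Column x_3 entries and ratios — s1: 18/3 = 6; s2: 27/5 = 27/5.
Smallest ratio is 27/5 in the row of s2, so s2 leaves.

s2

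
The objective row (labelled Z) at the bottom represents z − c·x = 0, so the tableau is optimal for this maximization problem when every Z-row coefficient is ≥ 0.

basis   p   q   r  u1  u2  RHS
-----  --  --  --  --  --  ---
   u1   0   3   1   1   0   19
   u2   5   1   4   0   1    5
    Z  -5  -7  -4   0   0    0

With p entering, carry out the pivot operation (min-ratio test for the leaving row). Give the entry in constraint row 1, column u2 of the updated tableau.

0

Ratio test on column p — row 1: entry 0 ≤ 0; row 2: 5/5 = 1. Minimum is 1 at row 2 (u2 leaves); pivot element 5.
Divide row 2 by 5; eliminate column p from the other rows.
Row 1 update in column u2: 0 − 0·(1/5) = 0.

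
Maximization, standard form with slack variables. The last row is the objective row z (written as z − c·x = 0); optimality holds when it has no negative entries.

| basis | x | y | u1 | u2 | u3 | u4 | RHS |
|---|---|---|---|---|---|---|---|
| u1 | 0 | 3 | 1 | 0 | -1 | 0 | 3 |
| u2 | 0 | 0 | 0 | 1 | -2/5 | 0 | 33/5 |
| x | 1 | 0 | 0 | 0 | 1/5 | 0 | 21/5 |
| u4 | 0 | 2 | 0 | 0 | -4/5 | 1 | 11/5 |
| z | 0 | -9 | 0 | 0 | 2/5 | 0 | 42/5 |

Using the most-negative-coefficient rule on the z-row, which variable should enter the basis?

y

Negative z-row entries: y: -9.
The most negative is -9 in column y, so y enters.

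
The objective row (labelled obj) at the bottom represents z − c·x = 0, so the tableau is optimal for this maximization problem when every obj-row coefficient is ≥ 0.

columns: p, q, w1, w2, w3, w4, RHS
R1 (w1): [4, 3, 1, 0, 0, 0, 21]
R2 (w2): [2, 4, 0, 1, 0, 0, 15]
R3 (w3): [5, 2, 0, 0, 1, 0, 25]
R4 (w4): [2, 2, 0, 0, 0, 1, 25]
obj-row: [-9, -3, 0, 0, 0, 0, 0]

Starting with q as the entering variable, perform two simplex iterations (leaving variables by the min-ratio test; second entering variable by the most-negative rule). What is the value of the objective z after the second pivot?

81/2

Ratio test on column q — row 1: 21/3 = 7; row 2: 15/4 = 15/4; row 3: 25/2 = 25/2; row 4: 25/2 = 25/2. Minimum is 15/4 at row 2 (w2 leaves); pivot element 4.
Pivot on row 2; the obj-row RHS becomes 0 − (-3)·(15/4) = 45/4.
Next entering variable (most negative obj-row entry -15/2): p.
Ratio test on column p — row 1: (39/4)/(5/2) = 39/10; row 2: (15/4)/(1/2) = 15/2; row 3: (35/2)/4 = 35/8; row 4: (35/2)/1 = 35/2. Minimum is 39/10 at row 1 (w1 leaves); pivot element 5/2.
After the second pivot the obj-row RHS is 45/4 − (-15/2)·(39/10) = 81/2.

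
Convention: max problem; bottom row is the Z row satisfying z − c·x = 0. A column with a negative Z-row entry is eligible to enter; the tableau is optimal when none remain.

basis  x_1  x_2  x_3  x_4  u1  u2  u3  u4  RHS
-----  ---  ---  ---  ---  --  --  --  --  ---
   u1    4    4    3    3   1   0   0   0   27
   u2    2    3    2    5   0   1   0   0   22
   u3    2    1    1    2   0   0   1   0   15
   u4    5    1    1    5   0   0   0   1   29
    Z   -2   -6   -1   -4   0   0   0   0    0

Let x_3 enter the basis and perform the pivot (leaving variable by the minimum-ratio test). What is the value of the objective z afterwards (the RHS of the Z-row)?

9

Ratio test on column x_3 — row 1: 27/3 = 9; row 2: 22/2 = 11; row 3: 15/1 = 15; row 4: 29/1 = 29. Minimum is 9 at row 1 (u1 leaves); pivot element 3.
Pivot on row 1; the Z-row RHS becomes 0 − (-1)·9 = 9.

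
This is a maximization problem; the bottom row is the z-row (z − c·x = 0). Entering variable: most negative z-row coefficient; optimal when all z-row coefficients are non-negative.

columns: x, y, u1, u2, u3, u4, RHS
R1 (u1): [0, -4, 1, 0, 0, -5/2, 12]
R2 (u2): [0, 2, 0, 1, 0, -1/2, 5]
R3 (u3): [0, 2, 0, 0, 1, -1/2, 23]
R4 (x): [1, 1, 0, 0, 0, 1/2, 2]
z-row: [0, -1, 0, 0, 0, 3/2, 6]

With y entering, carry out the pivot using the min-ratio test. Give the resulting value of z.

Ratio test on column y — row 1: entry -4 ≤ 0; row 2: 5/2 = 5/2; row 3: 23/2 = 23/2; row 4: 2/1 = 2. Minimum is 2 at row 4 (x leaves); pivot element 1.
Pivot on row 4; the z-row RHS becomes 6 − (-1)·2 = 8.

8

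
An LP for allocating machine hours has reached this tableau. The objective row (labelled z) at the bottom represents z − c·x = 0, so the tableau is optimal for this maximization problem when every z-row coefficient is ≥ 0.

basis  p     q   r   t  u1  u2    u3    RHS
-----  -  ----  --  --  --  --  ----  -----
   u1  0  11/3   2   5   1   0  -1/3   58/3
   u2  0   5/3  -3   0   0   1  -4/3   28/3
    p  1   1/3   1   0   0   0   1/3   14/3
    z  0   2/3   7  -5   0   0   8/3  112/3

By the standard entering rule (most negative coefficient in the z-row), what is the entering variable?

Negative z-row entries: t: -5.
The most negative is -5 in column t, so t enters.

t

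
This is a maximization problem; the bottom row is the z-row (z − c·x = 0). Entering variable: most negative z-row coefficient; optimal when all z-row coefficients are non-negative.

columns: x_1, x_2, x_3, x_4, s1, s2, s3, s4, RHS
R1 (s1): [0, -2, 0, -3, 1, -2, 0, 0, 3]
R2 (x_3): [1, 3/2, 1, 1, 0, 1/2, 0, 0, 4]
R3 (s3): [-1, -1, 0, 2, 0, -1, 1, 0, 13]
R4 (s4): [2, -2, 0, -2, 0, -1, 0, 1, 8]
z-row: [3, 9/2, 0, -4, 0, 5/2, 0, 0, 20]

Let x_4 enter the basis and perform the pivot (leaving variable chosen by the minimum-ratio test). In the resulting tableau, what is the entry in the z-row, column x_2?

21/2

Ratio test on column x_4 — row 1: entry -3 ≤ 0; row 2: 4/1 = 4; row 3: 13/2 = 13/2; row 4: entry -2 ≤ 0. Minimum is 4 at row 2 (x_3 leaves); pivot element 1.
Divide row 2 by 1; eliminate column x_4 from the other rows.
z-row update in column x_2: 9/2 − (-4)·(3/2) = 21/2.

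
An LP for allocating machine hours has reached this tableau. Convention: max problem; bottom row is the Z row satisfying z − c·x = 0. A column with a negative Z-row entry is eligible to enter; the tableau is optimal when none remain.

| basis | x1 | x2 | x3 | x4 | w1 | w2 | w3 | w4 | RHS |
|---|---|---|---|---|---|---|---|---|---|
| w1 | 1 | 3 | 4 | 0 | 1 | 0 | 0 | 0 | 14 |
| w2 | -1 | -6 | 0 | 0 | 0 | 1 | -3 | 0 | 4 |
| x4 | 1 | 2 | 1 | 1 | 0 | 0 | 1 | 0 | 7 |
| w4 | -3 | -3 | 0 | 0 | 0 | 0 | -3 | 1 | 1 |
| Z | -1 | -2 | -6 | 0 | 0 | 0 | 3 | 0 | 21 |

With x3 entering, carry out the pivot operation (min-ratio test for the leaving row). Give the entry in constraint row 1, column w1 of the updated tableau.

Ratio test on column x3 — row 1: 14/4 = 7/2; row 2: entry 0 ≤ 0; row 3: 7/1 = 7; row 4: entry 0 ≤ 0. Minimum is 7/2 at row 1 (w1 leaves); pivot element 4.
Divide row 1 by 4; eliminate column x3 from the other rows.
In the new row 1, the w1 entry is the old entry divided by the pivot: 1/4 = 1/4.

1/4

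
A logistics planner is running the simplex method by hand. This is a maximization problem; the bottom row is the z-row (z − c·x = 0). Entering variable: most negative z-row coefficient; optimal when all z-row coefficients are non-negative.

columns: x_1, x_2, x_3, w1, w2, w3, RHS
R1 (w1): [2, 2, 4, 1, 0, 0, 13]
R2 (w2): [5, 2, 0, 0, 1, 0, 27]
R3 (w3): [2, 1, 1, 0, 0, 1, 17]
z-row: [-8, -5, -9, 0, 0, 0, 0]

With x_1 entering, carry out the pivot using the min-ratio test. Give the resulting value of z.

216/5

Ratio test on column x_1 — row 1: 13/2 = 13/2; row 2: 27/5 = 27/5; row 3: 17/2 = 17/2. Minimum is 27/5 at row 2 (w2 leaves); pivot element 5.
Pivot on row 2; the z-row RHS becomes 0 − (-8)·(27/5) = 216/5.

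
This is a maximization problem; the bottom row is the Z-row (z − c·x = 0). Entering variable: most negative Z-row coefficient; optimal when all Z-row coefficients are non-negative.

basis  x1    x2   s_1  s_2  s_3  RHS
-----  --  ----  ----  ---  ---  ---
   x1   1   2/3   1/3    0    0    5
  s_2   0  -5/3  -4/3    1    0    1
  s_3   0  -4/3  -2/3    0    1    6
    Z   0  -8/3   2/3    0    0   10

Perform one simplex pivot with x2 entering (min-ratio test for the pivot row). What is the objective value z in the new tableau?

30

Ratio test on column x2 — row 1: 5/(2/3) = 15/2; row 2: entry -5/3 ≤ 0; row 3: entry -4/3 ≤ 0. Minimum is 15/2 at row 1 (x1 leaves); pivot element 2/3.
Pivot on row 1; the Z-row RHS becomes 10 − (-8/3)·(15/2) = 30.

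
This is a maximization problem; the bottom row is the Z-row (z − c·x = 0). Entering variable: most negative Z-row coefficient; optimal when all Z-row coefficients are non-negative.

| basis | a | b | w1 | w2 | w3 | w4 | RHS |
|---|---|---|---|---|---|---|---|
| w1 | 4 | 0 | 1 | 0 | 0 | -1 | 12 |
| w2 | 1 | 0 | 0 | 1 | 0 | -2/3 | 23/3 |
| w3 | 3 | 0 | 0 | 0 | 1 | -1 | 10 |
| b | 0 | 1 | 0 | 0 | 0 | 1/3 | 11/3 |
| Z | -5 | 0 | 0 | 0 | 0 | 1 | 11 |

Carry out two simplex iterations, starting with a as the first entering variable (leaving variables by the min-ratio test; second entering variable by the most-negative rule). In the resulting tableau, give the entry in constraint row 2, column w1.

Ratio test on column a — row 1: 12/4 = 3; row 2: (23/3)/1 = 23/3; row 3: 10/3 = 10/3; row 4: entry 0 ≤ 0. Minimum is 3 at row 1 (w1 leaves); pivot element 4.
Divide row 1 by 4; eliminate column a from the other rows.
Second iteration: most negative Z-row entry is -1/4 in column w4, so w4 enters.
Ratio test on column w4 — row 1: entry -1/4 ≤ 0; row 2: entry -5/12 ≤ 0; row 3: entry -1/4 ≤ 0; row 4: (11/3)/(1/3) = 11. Minimum is 11 at row 4 (b leaves); pivot element 1/3.
Divide row 4 by 1/3; eliminate column w4 from the other rows.
After both pivots, the entry at constraint row 2, column w1 is -1/4.

-1/4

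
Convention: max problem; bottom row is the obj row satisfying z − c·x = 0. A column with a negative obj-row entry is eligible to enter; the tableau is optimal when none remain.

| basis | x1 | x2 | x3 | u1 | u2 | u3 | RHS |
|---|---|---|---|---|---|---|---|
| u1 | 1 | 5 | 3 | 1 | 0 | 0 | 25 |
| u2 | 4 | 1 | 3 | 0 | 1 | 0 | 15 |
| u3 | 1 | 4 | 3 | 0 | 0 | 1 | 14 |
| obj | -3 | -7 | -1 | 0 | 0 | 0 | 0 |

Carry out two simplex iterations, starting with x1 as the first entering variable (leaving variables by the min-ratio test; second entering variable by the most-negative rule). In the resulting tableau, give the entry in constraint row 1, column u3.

-19/15

Ratio test on column x1 — row 1: 25/1 = 25; row 2: 15/4 = 15/4; row 3: 14/1 = 14. Minimum is 15/4 at row 2 (u2 leaves); pivot element 4.
Divide row 2 by 4; eliminate column x1 from the other rows.
Second iteration: most negative obj-row entry is -25/4 in column x2, so x2 enters.
Ratio test on column x2 — row 1: (85/4)/(19/4) = 85/19; row 2: (15/4)/(1/4) = 15; row 3: (41/4)/(15/4) = 41/15. Minimum is 41/15 at row 3 (u3 leaves); pivot element 15/4.
Divide row 3 by 15/4; eliminate column x2 from the other rows.
After both pivots, the entry at constraint row 1, column u3 is -19/15.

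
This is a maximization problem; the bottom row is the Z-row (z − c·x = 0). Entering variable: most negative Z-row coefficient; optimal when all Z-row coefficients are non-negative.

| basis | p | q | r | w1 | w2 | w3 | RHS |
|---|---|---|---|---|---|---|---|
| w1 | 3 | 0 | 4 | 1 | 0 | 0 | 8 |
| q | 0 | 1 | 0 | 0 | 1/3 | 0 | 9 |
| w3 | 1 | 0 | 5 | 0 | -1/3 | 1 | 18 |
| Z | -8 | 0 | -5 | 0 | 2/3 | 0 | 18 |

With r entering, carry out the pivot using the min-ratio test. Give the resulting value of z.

28

Ratio test on column r — row 1: 8/4 = 2; row 2: entry 0 ≤ 0; row 3: 18/5 = 18/5. Minimum is 2 at row 1 (w1 leaves); pivot element 4.
Pivot on row 1; the Z-row RHS becomes 18 − (-5)·2 = 28.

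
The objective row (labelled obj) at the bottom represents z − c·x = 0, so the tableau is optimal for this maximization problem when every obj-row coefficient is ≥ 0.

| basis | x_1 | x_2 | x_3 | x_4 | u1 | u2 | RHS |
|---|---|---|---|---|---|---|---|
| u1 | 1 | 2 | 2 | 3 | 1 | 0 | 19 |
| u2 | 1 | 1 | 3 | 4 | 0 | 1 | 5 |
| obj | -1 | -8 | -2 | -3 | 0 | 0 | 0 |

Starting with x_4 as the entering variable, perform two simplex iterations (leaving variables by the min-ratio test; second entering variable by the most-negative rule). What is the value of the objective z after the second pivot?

40

Ratio test on column x_4 — row 1: 19/3 = 19/3; row 2: 5/4 = 5/4. Minimum is 5/4 at row 2 (u2 leaves); pivot element 4.
Pivot on row 2; the obj-row RHS becomes 0 − (-3)·(5/4) = 15/4.
Next entering variable (most negative obj-row entry -29/4): x_2.
Ratio test on column x_2 — row 1: (61/4)/(5/4) = 61/5; row 2: (5/4)/(1/4) = 5. Minimum is 5 at row 2 (x_4 leaves); pivot element 1/4.
After the second pivot the obj-row RHS is 15/4 − (-29/4)·5 = 40.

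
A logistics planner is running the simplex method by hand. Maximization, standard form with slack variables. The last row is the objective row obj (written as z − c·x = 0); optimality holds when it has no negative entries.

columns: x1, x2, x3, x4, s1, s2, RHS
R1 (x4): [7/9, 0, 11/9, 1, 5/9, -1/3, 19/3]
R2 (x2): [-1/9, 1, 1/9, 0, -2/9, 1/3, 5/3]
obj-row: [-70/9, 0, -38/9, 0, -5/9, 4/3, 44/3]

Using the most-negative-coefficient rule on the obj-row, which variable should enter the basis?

Negative obj-row entries: x1: -70/9, x3: -38/9, s1: -5/9.
The most negative is -70/9 in column x1, so x1 enters.

x1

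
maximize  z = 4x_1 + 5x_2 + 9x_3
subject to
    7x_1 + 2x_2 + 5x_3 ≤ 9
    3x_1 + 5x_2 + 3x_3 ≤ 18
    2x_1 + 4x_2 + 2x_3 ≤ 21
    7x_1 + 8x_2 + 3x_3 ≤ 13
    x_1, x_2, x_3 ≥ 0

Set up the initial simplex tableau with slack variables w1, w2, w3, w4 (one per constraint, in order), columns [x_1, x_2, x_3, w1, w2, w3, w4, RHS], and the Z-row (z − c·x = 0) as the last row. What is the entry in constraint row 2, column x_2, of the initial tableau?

Constraint 2 has coefficient 5 on x_2.

5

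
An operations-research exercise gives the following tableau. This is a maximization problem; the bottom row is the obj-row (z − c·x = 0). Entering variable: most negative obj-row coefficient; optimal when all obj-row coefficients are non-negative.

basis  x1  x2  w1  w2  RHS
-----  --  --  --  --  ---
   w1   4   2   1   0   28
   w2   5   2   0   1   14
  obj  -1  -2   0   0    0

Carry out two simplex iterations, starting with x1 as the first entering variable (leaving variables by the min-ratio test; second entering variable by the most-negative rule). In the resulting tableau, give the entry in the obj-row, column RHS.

Ratio test on column x1 — row 1: 28/4 = 7; row 2: 14/5 = 14/5. Minimum is 14/5 at row 2 (w2 leaves); pivot element 5.
Divide row 2 by 5; eliminate column x1 from the other rows.
Second iteration: most negative obj-row entry is -8/5 in column x2, so x2 enters.
Ratio test on column x2 — row 1: (84/5)/(2/5) = 42; row 2: (14/5)/(2/5) = 7. Minimum is 7 at row 2 (x1 leaves); pivot element 2/5.
Divide row 2 by 2/5; eliminate column x2 from the other rows.
After both pivots, the entry at the obj-row, column RHS is 14.

14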